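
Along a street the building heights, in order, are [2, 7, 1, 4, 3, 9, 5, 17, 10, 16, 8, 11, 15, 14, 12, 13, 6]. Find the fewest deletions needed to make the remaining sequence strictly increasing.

10

Fewest deletions = n − (longest strictly increasing subsequence).
Patience tails:
2 → extends → [2]
7 → extends → [2, 7]
1 → replaces 2 → [1, 7]
4 → replaces 7 → [1, 4]
3 → replaces 4 → [1, 3]
9 → extends → [1, 3, 9]
5 → replaces 9 → [1, 3, 5]
17 → extends → [1, 3, 5, 17]
10 → replaces 17 → [1, 3, 5, 10]
16 → extends → [1, 3, 5, 10, 16]
8 → replaces 10 → [1, 3, 5, 8, 16]
11 → replaces 16 → [1, 3, 5, 8, 11]
15 → extends → [1, 3, 5, 8, 11, 15]
14 → replaces 15 → [1, 3, 5, 8, 11, 14]
12 → replaces 14 → [1, 3, 5, 8, 11, 12]
13 → extends → [1, 3, 5, 8, 11, 12, 13]
6 → replaces 8 → [1, 3, 5, 6, 11, 12, 13]
Longest strictly increasing subsequence has length 7, so deletions = 17 − 7 = 10.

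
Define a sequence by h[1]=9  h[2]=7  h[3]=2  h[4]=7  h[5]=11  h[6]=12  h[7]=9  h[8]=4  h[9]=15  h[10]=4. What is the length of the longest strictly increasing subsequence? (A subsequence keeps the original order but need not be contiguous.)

Track the smallest tail for each achievable length (strict):
9 → extends → [9]
7 → replaces 9 → [7]
2 → replaces 7 → [2]
7 → extends → [2, 7]
11 → extends → [2, 7, 11]
12 → extends → [2, 7, 11, 12]
9 → replaces 11 → [2, 7, 9, 12]
4 → replaces 7 → [2, 4, 9, 12]
15 → extends → [2, 4, 9, 12, 15]
4 → already a tail → [2, 4, 9, 12, 15]
Five tails, so the longest strictly increasing subsequence has length 5 (e.g. 2, 7, 11, 12, 15).

5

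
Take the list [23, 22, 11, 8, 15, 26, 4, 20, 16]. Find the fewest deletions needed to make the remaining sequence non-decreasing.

Fewest deletions = n − (longest non-decreasing subsequence).
Patience tails:
23 → extends → [23]
22 → replaces 23 → [22]
11 → replaces 22 → [11]
8 → replaces 11 → [8]
15 → extends → [8, 15]
26 → extends → [8, 15, 26]
4 → replaces 8 → [4, 15, 26]
20 → replaces 26 → [4, 15, 20]
16 → replaces 20 → [4, 15, 16]
Longest non-decreasing subsequence has length 3, so deletions = 9 − 3 = 6.

6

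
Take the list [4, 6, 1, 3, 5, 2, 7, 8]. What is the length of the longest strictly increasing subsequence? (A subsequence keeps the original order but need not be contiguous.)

5

Let dp[i] be the length of the longest such subsequence ending at index i:
i:     1 2 3 4 5 6 7 8
a[i]:  4 6 1 3 5 2 7 8
dp:    1 2 1 2 3 2 4 5
Maximum dp value is 5.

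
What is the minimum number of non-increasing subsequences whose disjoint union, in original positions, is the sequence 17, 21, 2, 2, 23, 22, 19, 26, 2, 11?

4

The minimum number of non-increasing subsequences covering a sequence equals the length of its longest strictly increasing subsequence.
LIS length is 4 (e.g. 17, 21, 23, 26), so 4 piles are needed.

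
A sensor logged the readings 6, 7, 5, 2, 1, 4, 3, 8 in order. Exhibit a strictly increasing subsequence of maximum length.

6, 7, 8

Patience tails give the LIS length; then backtrack through the dp parents:
6 → extends → [6]
7 → extends → [6, 7]
5 → replaces 6 → [5, 7]
2 → replaces 5 → [2, 7]
1 → replaces 2 → [1, 7]
4 → replaces 7 → [1, 4]
3 → replaces 4 → [1, 3]
8 → extends → [1, 3, 8]
Length 3; one witness is 6, 7, 8.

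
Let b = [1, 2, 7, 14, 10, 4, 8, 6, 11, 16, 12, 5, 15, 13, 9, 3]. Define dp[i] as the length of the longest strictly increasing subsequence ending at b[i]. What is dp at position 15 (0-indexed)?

dp[i] = 1 + max{dp[j] : j<i, b[j]<b[i]} (or 1 if no such j):
i:      0  1  2  3  4  5  6  7  8  9 10 11 12 13 14 15
b[i]:   1  2  7 14 10  4  8  6 11 16 12  5 15 13  9  3
dp:     1  2  3  4  4  3  4  4  5  6  6  4  7  7  5  3
At index 15 the value is 3.

3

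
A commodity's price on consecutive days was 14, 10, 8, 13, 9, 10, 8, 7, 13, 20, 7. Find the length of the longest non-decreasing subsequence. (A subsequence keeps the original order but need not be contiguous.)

5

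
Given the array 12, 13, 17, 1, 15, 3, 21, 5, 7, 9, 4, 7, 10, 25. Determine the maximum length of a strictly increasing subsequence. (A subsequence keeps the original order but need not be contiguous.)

7

Let dp[i] be the length of the longest such subsequence ending at index i:
i:      1  2  3  4  5  6  7  8  9 10 11 12 13 14
a[i]:  12 13 17  1 15  3 21  5  7  9  4  7 10 25
dp:     1  2  3  1  3  2  4  3  4  5  3  4  6  7
Maximum dp value is 7.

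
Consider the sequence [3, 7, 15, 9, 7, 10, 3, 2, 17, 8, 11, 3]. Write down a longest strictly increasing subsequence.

3, 7, 9, 10, 17

Patience tails give the LIS length; then backtrack through the dp parents:
3 → extends → [3]
7 → extends → [3, 7]
15 → extends → [3, 7, 15]
9 → replaces 15 → [3, 7, 9]
7 → already a tail → [3, 7, 9]
10 → extends → [3, 7, 9, 10]
3 → already a tail → [3, 7, 9, 10]
2 → replaces 3 → [2, 7, 9, 10]
17 → extends → [2, 7, 9, 10, 17]
8 → replaces 9 → [2, 7, 8, 10, 17]
11 → replaces 17 → [2, 7, 8, 10, 11]
3 → replaces 7 → [2, 3, 8, 10, 11]
Length 5; one witness is 3, 7, 9, 10, 17.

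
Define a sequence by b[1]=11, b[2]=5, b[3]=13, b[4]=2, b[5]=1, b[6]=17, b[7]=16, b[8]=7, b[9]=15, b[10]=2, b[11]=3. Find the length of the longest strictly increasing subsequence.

Let dp[i] be the length of the longest such subsequence ending at index i:
i:      1  2  3  4  5  6  7  8  9 10 11
b[i]:  11  5 13  2  1 17 16  7 15  2  3
dp:     1  1  2  1  1  3  3  2  3  2  3
Maximum dp value is 3.

3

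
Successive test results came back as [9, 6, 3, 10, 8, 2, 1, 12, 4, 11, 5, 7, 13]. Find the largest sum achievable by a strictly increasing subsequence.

44

Let S[i] be the best sum of a strictly increasing subsequence ending at i:
i:      1  2  3  4  5  6  7  8  9 10 11 12 13
a[i]:   9  6  3 10  8  2  1 12  4 11  5  7 13
S:      9  6  3 19 14  2  1 31  7 30 12 19 44
Maximum is 44 (e.g. 9 + 10 + 12 + 13).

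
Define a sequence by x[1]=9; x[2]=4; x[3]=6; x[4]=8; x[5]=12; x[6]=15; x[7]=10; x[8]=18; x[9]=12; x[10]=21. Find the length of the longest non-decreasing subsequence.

Track the smallest tail for each achievable length (allowing ties):
9 → extends → [9]
4 → replaces 9 → [4]
6 → extends → [4, 6]
8 → extends → [4, 6, 8]
12 → extends → [4, 6, 8, 12]
15 → extends → [4, 6, 8, 12, 15]
10 → replaces 12 → [4, 6, 8, 10, 15]
18 → extends → [4, 6, 8, 10, 15, 18]
12 → replaces 15 → [4, 6, 8, 10, 12, 18]
21 → extends → [4, 6, 8, 10, 12, 18, 21]
Seven tails, so the longest non-decreasing subsequence has length 7 (e.g. 4, 6, 8, 12, 15, 18, 21).

7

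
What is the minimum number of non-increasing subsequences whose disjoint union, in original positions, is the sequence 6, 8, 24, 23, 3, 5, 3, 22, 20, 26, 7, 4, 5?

The minimum number of non-increasing subsequences covering a sequence equals the length of its longest strictly increasing subsequence.
LIS length is 4 (e.g. 6, 8, 24, 26), so 4 piles are needed.

4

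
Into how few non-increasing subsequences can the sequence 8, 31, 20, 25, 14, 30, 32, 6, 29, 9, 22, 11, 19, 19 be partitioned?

5

Place each on the leftmost legal pile:
8 → new pile 1 (tops now [8])
31 → new pile 2 (tops now [8, 31])
20 → pile 2 (tops now [8, 20])
25 → new pile 3 (tops now [8, 20, 25])
14 → pile 2 (tops now [8, 14, 25])
30 → new pile 4 (tops now [8, 14, 25, 30])
32 → new pile 5 (tops now [8, 14, 25, 30, 32])
6 → pile 1 (tops now [6, 14, 25, 30, 32])
29 → pile 4 (tops now [6, 14, 25, 29, 32])
9 → pile 2 (tops now [6, 9, 25, 29, 32])
22 → pile 3 (tops now [6, 9, 22, 29, 32])
11 → pile 3 (tops now [6, 9, 11, 29, 32])
19 → pile 4 (tops now [6, 9, 11, 19, 32])
19 → pile 4 (tops now [6, 9, 11, 19, 32])
Five piles.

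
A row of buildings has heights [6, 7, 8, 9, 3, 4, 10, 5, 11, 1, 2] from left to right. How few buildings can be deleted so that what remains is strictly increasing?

5

Fewest deletions = n − (longest strictly increasing subsequence).
i:      1  2  3  4  5  6  7  8  9 10 11
a[i]:   6  7  8  9  3  4 10  5 11  1  2
dp:     1  2  3  4  1  2  5  3  6  1  2
max dp = 6, so deletions = 11 − 6 = 5.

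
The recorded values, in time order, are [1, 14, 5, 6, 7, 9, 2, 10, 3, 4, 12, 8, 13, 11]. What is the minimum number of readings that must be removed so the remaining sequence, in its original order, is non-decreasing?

6

Fewest deletions = n − (longest non-decreasing subsequence).
i:      1  2  3  4  5  6  7  8  9 10 11 12 13 14
a[i]:   1 14  5  6  7  9  2 10  3  4 12  8 13 11
dp:     1  2  2  3  4  5  2  6  3  4  7  5  8  7
max dp = 8, so deletions = 14 − 8 = 6.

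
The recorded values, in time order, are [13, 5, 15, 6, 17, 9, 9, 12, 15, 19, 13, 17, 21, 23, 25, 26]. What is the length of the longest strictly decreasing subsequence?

Negate each value so 'decreasing' becomes 'increasing', then run patience tails on the negated sequence:
-13 → extends → [-13]
-5 → extends → [-13, -5]
-15 → replaces -13 → [-15, -5]
-6 → replaces -5 → [-15, -6]
-17 → replaces -15 → [-17, -6]
-9 → replaces -6 → [-17, -9]
-9 → already a tail → [-17, -9]
-12 → replaces -9 → [-17, -12]
-15 → replaces -12 → [-17, -15]
-19 → replaces -17 → [-19, -15]
-13 → extends → [-19, -15, -13]
-17 → replaces -15 → [-19, -17, -13]
-21 → replaces -19 → [-21, -17, -13]
-23 → replaces -21 → [-23, -17, -13]
-25 → replaces -23 → [-25, -17, -13]
-26 → replaces -25 → [-26, -17, -13]
Three tails, so the longest strictly decreasing subsequence of the original has length 3.

3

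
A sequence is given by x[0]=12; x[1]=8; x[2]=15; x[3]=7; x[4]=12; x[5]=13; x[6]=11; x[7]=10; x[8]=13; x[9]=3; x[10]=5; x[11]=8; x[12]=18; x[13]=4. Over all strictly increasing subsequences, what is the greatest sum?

51

Let S[i] be the best sum of a strictly increasing subsequence ending at i:
i:      0  1  2  3  4  5  6  7  8  9 10 11 12 13
x[i]:  12  8 15  7 12 13 11 10 13  3  5  8 18  4
S:     12  8 27  7 20 33 19 18 33  3  8 16 51  7
Maximum is 51 (e.g. 8 + 12 + 13 + 18).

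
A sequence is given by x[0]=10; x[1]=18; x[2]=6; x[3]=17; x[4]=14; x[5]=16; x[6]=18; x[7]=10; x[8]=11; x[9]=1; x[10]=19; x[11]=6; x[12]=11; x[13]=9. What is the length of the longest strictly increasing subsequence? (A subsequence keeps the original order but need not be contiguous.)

5

Track the smallest tail for each achievable length (strict):
10 → extends → [10]
18 → extends → [10, 18]
6 → replaces 10 → [6, 18]
17 → replaces 18 → [6, 17]
14 → replaces 17 → [6, 14]
16 → extends → [6, 14, 16]
18 → extends → [6, 14, 16, 18]
10 → replaces 14 → [6, 10, 16, 18]
11 → replaces 16 → [6, 10, 11, 18]
1 → replaces 6 → [1, 10, 11, 18]
19 → extends → [1, 10, 11, 18, 19]
6 → replaces 10 → [1, 6, 11, 18, 19]
11 → already a tail → [1, 6, 11, 18, 19]
9 → replaces 11 → [1, 6, 9, 18, 19]
Five tails, so the longest strictly increasing subsequence has length 5 (e.g. 10, 14, 16, 18, 19).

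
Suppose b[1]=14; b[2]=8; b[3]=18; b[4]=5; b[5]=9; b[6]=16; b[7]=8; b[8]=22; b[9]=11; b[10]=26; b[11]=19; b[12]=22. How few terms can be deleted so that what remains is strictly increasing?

7

Fewest deletions = n − (longest strictly increasing subsequence).
i:      1  2  3  4  5  6  7  8  9 10 11 12
b[i]:  14  8 18  5  9 16  8 22 11 26 19 22
dp:     1  1  2  1  2  3  2  4  3  5  4  5
max dp = 5, so deletions = 12 − 5 = 7.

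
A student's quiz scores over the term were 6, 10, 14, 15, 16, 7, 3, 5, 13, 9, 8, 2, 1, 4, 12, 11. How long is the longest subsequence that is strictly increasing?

5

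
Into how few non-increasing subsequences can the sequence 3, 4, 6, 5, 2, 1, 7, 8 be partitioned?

Place each on the leftmost legal pile:
3 → new pile 1 (tops now [3])
4 → new pile 2 (tops now [3, 4])
6 → new pile 3 (tops now [3, 4, 6])
5 → pile 3 (tops now [3, 4, 5])
2 → pile 1 (tops now [2, 4, 5])
1 → pile 1 (tops now [1, 4, 5])
7 → new pile 4 (tops now [1, 4, 5, 7])
8 → new pile 5 (tops now [1, 4, 5, 7, 8])
Five piles.

5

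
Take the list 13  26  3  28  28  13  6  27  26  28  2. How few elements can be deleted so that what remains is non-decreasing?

6

Fewest deletions = n − (longest non-decreasing subsequence).
i:      1  2  3  4  5  6  7  8  9 10 11
a[i]:  13 26  3 28 28 13  6 27 26 28  2
dp:     1  2  1  3  4  2  2  3  3  5  1
max dp = 5, so deletions = 11 − 5 = 6.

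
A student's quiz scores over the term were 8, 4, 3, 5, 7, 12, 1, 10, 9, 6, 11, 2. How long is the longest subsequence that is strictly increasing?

5

Let dp[i] be the length of the longest such subsequence ending at index i:
i:      1  2  3  4  5  6  7  8  9 10 11 12
a[i]:   8  4  3  5  7 12  1 10  9  6 11  2
dp:     1  1  1  2  3  4  1  4  4  3  5  2
Maximum dp value is 5.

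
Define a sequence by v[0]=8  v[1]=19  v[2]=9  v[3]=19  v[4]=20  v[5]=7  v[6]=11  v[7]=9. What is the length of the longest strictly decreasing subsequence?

Negate each value so 'decreasing' becomes 'increasing', then run patience tails on the negated sequence:
-8 → extends → [-8]
-19 → replaces -8 → [-19]
-9 → extends → [-19, -9]
-19 → already a tail → [-19, -9]
-20 → replaces -19 → [-20, -9]
-7 → extends → [-20, -9, -7]
-11 → replaces -9 → [-20, -11, -7]
-9 → replaces -7 → [-20, -11, -9]
Three tails, so the longest strictly decreasing subsequence of the original has length 3.

3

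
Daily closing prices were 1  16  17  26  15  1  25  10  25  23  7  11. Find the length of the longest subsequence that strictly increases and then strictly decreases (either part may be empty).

inc[i] = longest strictly increasing subsequence ending at i; dec[i] = longest strictly decreasing subsequence starting at i:
i:      1  2  3  4  5  6  7  8  9 10 11 12
a[i]:   1 16 17 26 15  1 25 10 25 23  7 11
inc:    1  2  3  4  2  1  4  2  4  4  2  3
dec:    1  4  4  4  3  1  3  2  3  2  1  1
Best peak at i=4 (value 26): inc=4, dec=4, length 4+4−1 = 7.

7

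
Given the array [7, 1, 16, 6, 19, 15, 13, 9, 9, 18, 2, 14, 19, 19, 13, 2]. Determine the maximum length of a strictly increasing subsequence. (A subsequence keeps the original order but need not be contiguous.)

5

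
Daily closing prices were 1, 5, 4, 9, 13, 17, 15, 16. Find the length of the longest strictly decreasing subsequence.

2

Negate each value so 'decreasing' becomes 'increasing', then run patience tails on the negated sequence:
-1 → extends → [-1]
-5 → replaces -1 → [-5]
-4 → extends → [-5, -4]
-9 → replaces -5 → [-9, -4]
-13 → replaces -9 → [-13, -4]
-17 → replaces -13 → [-17, -4]
-15 → replaces -4 → [-17, -15]
-16 → replaces -15 → [-17, -16]
Two tails, so the longest strictly decreasing subsequence of the original has length 2.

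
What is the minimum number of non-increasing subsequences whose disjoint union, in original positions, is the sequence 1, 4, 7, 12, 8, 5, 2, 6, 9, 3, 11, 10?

6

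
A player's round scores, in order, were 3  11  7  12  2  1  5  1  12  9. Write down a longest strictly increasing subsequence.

Patience tails give the LIS length; then backtrack through the dp parents:
3 → extends → [3]
11 → extends → [3, 11]
7 → replaces 11 → [3, 7]
12 → extends → [3, 7, 12]
2 → replaces 3 → [2, 7, 12]
1 → replaces 2 → [1, 7, 12]
5 → replaces 7 → [1, 5, 12]
1 → already a tail → [1, 5, 12]
12 → already a tail → [1, 5, 12]
9 → replaces 12 → [1, 5, 9]
Length 3; one witness is 3, 11, 12.

3, 11, 12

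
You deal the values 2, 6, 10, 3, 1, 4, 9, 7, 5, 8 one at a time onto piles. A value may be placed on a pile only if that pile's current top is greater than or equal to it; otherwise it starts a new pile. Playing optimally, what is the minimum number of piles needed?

Place each on the leftmost legal pile:
2 → new pile 1 (tops now [2])
6 → new pile 2 (tops now [2, 6])
10 → new pile 3 (tops now [2, 6, 10])
3 → pile 2 (tops now [2, 3, 10])
1 → pile 1 (tops now [1, 3, 10])
4 → pile 3 (tops now [1, 3, 4])
9 → new pile 4 (tops now [1, 3, 4, 9])
7 → pile 4 (tops now [1, 3, 4, 7])
5 → pile 4 (tops now [1, 3, 4, 5])
8 → new pile 5 (tops now [1, 3, 4, 5, 8])
Five piles.

5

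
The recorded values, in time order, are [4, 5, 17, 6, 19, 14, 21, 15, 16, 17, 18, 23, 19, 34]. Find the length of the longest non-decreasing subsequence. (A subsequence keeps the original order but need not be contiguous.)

Track the smallest tail for each achievable length (allowing ties):
4 → extends → [4]
5 → extends → [4, 5]
17 → extends → [4, 5, 17]
6 → replaces 17 → [4, 5, 6]
19 → extends → [4, 5, 6, 19]
14 → replaces 19 → [4, 5, 6, 14]
21 → extends → [4, 5, 6, 14, 21]
15 → replaces 21 → [4, 5, 6, 14, 15]
16 → extends → [4, 5, 6, 14, 15, 16]
17 → extends → [4, 5, 6, 14, 15, 16, 17]
18 → extends → [4, 5, 6, 14, 15, 16, 17, 18]
23 → extends → [4, 5, 6, 14, 15, 16, 17, 18, 23]
19 → replaces 23 → [4, 5, 6, 14, 15, 16, 17, 18, 19]
34 → extends → [4, 5, 6, 14, 15, 16, 17, 18, 19, 34]
Ten tails, so the longest non-decreasing subsequence has length 10 (e.g. 4, 5, 6, 14, 15, 16, 17, 18, 23, 34).

10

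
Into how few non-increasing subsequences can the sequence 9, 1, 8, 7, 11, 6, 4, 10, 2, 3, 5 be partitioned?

4

Place each on the leftmost legal pile:
9 → new pile 1 (tops now [9])
1 → pile 1 (tops now [1])
8 → new pile 2 (tops now [1, 8])
7 → pile 2 (tops now [1, 7])
11 → new pile 3 (tops now [1, 7, 11])
6 → pile 2 (tops now [1, 6, 11])
4 → pile 2 (tops now [1, 4, 11])
10 → pile 3 (tops now [1, 4, 10])
2 → pile 2 (tops now [1, 2, 10])
3 → pile 3 (tops now [1, 2, 3])
5 → new pile 4 (tops now [1, 2, 3, 5])
Four piles.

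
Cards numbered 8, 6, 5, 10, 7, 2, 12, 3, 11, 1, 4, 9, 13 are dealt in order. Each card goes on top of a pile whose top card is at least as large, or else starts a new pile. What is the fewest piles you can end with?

Place each on the leftmost legal pile:
8 → new pile 1 (tops now [8])
6 → pile 1 (tops now [6])
5 → pile 1 (tops now [5])
10 → new pile 2 (tops now [5, 10])
7 → pile 2 (tops now [5, 7])
2 → pile 1 (tops now [2, 7])
12 → new pile 3 (tops now [2, 7, 12])
3 → pile 2 (tops now [2, 3, 12])
11 → pile 3 (tops now [2, 3, 11])
1 → pile 1 (tops now [1, 3, 11])
4 → pile 3 (tops now [1, 3, 4])
9 → new pile 4 (tops now [1, 3, 4, 9])
13 → new pile 5 (tops now [1, 3, 4, 9, 13])
Five piles.

5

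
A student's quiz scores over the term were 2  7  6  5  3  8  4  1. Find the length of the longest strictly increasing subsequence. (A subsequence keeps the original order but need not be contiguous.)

Track the smallest tail for each achievable length (strict):
2 → extends → [2]
7 → extends → [2, 7]
6 → replaces 7 → [2, 6]
5 → replaces 6 → [2, 5]
3 → replaces 5 → [2, 3]
8 → extends → [2, 3, 8]
4 → replaces 8 → [2, 3, 4]
1 → replaces 2 → [1, 3, 4]
Three tails, so the longest strictly increasing subsequence has length 3 (e.g. 2, 7, 8).

3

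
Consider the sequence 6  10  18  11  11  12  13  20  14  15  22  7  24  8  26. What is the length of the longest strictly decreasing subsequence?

3

Negate each value so 'decreasing' becomes 'increasing', then run patience tails on the negated sequence:
-6 → extends → [-6]
-10 → replaces -6 → [-10]
-18 → replaces -10 → [-18]
-11 → extends → [-18, -11]
-11 → already a tail → [-18, -11]
-12 → replaces -11 → [-18, -12]
-13 → replaces -12 → [-18, -13]
-20 → replaces -18 → [-20, -13]
-14 → replaces -13 → [-20, -14]
-15 → replaces -14 → [-20, -15]
-22 → replaces -20 → [-22, -15]
-7 → extends → [-22, -15, -7]
-24 → replaces -22 → [-24, -15, -7]
-8 → replaces -7 → [-24, -15, -8]
-26 → replaces -24 → [-26, -15, -8]
Three tails, so the longest strictly decreasing subsequence of the original has length 3.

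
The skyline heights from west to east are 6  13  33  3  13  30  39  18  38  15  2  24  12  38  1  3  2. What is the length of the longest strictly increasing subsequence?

5

Let dp[i] be the length of the longest such subsequence ending at index i:
i:      1  2  3  4  5  6  7  8  9 10 11 12 13 14 15 16 17
a[i]:   6 13 33  3 13 30 39 18 38 15  2 24 12 38  1  3  2
dp:     1  2  3  1  2  3  4  3  4  3  1  4  2  5  1  2  2
Maximum dp value is 5.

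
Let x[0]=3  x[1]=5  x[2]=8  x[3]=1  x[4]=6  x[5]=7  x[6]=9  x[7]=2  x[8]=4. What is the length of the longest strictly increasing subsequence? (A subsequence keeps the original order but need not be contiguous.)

Let dp[i] be the length of the longest such subsequence ending at index i:
i:     0 1 2 3 4 5 6 7 8
x[i]:  3 5 8 1 6 7 9 2 4
dp:    1 2 3 1 3 4 5 2 3
Maximum dp value is 5.

5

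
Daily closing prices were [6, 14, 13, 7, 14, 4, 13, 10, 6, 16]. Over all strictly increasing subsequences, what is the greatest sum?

Let S[i] be the best sum of a strictly increasing subsequence ending at i:
i:      1  2  3  4  5  6  7  8  9 10
a[i]:   6 14 13  7 14  4 13 10  6 16
S:      6 20 19 13 33  4 26 23 10 49
Maximum is 49 (e.g. 6 + 13 + 14 + 16).

49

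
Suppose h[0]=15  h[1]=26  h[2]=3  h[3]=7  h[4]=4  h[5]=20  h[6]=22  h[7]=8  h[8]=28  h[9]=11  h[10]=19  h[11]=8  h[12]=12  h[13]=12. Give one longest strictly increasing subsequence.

3, 7, 20, 22, 28

Patience tails give the LIS length; then backtrack through the dp parents:
15 → extends → [15]
26 → extends → [15, 26]
3 → replaces 15 → [3, 26]
7 → replaces 26 → [3, 7]
4 → replaces 7 → [3, 4]
20 → extends → [3, 4, 20]
22 → extends → [3, 4, 20, 22]
8 → replaces 20 → [3, 4, 8, 22]
28 → extends → [3, 4, 8, 22, 28]
11 → replaces 22 → [3, 4, 8, 11, 28]
19 → replaces 28 → [3, 4, 8, 11, 19]
8 → already a tail → [3, 4, 8, 11, 19]
12 → replaces 19 → [3, 4, 8, 11, 12]
12 → already a tail → [3, 4, 8, 11, 12]
Length 5; one witness is 3, 7, 20, 22, 28.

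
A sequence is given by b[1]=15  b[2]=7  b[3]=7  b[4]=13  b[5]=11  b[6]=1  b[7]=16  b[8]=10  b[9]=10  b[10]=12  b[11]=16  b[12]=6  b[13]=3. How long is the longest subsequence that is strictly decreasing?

6

Negate each value so 'decreasing' becomes 'increasing', then run patience tails on the negated sequence:
-15 → extends → [-15]
-7 → extends → [-15, -7]
-7 → already a tail → [-15, -7]
-13 → replaces -7 → [-15, -13]
-11 → extends → [-15, -13, -11]
-1 → extends → [-15, -13, -11, -1]
-16 → replaces -15 → [-16, -13, -11, -1]
-10 → replaces -1 → [-16, -13, -11, -10]
-10 → already a tail → [-16, -13, -11, -10]
-12 → replaces -11 → [-16, -13, -12, -10]
-16 → already a tail → [-16, -13, -12, -10]
-6 → extends → [-16, -13, -12, -10, -6]
-3 → extends → [-16, -13, -12, -10, -6, -3]
Six tails, so the longest strictly decreasing subsequence of the original has length 6.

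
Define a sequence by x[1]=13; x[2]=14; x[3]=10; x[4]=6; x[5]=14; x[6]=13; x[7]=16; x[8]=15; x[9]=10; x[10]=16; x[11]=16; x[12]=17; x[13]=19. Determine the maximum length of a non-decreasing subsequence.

Track the smallest tail for each achievable length (allowing ties):
13 → extends → [13]
14 → extends → [13, 14]
10 → replaces 13 → [10, 14]
6 → replaces 10 → [6, 14]
14 → extends → [6, 14, 14]
13 → replaces 14 → [6, 13, 14]
16 → extends → [6, 13, 14, 16]
15 → replaces 16 → [6, 13, 14, 15]
10 → replaces 13 → [6, 10, 14, 15]
16 → extends → [6, 10, 14, 15, 16]
16 → extends → [6, 10, 14, 15, 16, 16]
17 → extends → [6, 10, 14, 15, 16, 16, 17]
19 → extends → [6, 10, 14, 15, 16, 16, 17, 19]
Eight tails, so the longest non-decreasing subsequence has length 8 (e.g. 13, 14, 14, 16, 16, 16, 17, 19).

8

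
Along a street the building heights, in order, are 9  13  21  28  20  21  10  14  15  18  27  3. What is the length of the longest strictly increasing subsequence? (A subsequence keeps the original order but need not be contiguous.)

6

Track the smallest tail for each achievable length (strict):
9 → extends → [9]
13 → extends → [9, 13]
21 → extends → [9, 13, 21]
28 → extends → [9, 13, 21, 28]
20 → replaces 21 → [9, 13, 20, 28]
21 → replaces 28 → [9, 13, 20, 21]
10 → replaces 13 → [9, 10, 20, 21]
14 → replaces 20 → [9, 10, 14, 21]
15 → replaces 21 → [9, 10, 14, 15]
18 → extends → [9, 10, 14, 15, 18]
27 → extends → [9, 10, 14, 15, 18, 27]
3 → replaces 9 → [3, 10, 14, 15, 18, 27]
Six tails, so the longest strictly increasing subsequence has length 6 (e.g. 9, 13, 14, 15, 18, 27).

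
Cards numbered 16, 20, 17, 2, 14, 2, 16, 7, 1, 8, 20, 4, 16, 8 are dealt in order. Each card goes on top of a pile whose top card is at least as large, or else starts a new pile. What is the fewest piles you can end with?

Place each on the leftmost legal pile:
16 → new pile 1 (tops now [16])
20 → new pile 2 (tops now [16, 20])
17 → pile 2 (tops now [16, 17])
2 → pile 1 (tops now [2, 17])
14 → pile 2 (tops now [2, 14])
2 → pile 1 (tops now [2, 14])
16 → new pile 3 (tops now [2, 14, 16])
7 → pile 2 (tops now [2, 7, 16])
1 → pile 1 (tops now [1, 7, 16])
8 → pile 3 (tops now [1, 7, 8])
20 → new pile 4 (tops now [1, 7, 8, 20])
4 → pile 2 (tops now [1, 4, 8, 20])
16 → pile 4 (tops now [1, 4, 8, 16])
8 → pile 3 (tops now [1, 4, 8, 16])
Four piles.

4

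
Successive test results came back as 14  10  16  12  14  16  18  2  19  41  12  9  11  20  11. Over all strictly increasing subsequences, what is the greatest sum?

Let S[i] be the best sum of a strictly increasing subsequence ending at i:
i:       1   2   3   4   5   6   7   8   9  10  11  12  13  14  15
a[i]:   14  10  16  12  14  16  18   2  19  41  12   9  11  20  11
S:      14  10  30  22  36  52  70   2  89 130  22  11  22 109  22
Maximum is 130 (e.g. 10 + 12 + 14 + 16 + 18 + 19 + 41).

130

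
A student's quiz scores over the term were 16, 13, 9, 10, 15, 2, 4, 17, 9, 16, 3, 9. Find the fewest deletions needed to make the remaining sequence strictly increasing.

8

Fewest deletions = n − (longest strictly increasing subsequence).
Patience tails:
16 → extends → [16]
13 → replaces 16 → [13]
9 → replaces 13 → [9]
10 → extends → [9, 10]
15 → extends → [9, 10, 15]
2 → replaces 9 → [2, 10, 15]
4 → replaces 10 → [2, 4, 15]
17 → extends → [2, 4, 15, 17]
9 → replaces 15 → [2, 4, 9, 17]
16 → replaces 17 → [2, 4, 9, 16]
3 → replaces 4 → [2, 3, 9, 16]
9 → already a tail → [2, 3, 9, 16]
Longest strictly increasing subsequence has length 4, so deletions = 12 − 4 = 8.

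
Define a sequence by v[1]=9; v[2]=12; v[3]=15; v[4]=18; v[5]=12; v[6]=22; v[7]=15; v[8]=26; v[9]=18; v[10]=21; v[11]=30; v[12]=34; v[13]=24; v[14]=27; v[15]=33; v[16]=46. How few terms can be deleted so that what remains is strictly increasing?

7

Fewest deletions = n − (longest strictly increasing subsequence).
Patience tails:
9 → extends → [9]
12 → extends → [9, 12]
15 → extends → [9, 12, 15]
18 → extends → [9, 12, 15, 18]
12 → already a tail → [9, 12, 15, 18]
22 → extends → [9, 12, 15, 18, 22]
15 → already a tail → [9, 12, 15, 18, 22]
26 → extends → [9, 12, 15, 18, 22, 26]
18 → already a tail → [9, 12, 15, 18, 22, 26]
21 → replaces 22 → [9, 12, 15, 18, 21, 26]
30 → extends → [9, 12, 15, 18, 21, 26, 30]
34 → extends → [9, 12, 15, 18, 21, 26, 30, 34]
24 → replaces 26 → [9, 12, 15, 18, 21, 24, 30, 34]
27 → replaces 30 → [9, 12, 15, 18, 21, 24, 27, 34]
33 → replaces 34 → [9, 12, 15, 18, 21, 24, 27, 33]
46 → extends → [9, 12, 15, 18, 21, 24, 27, 33, 46]
Longest strictly increasing subsequence has length 9, so deletions = 16 − 9 = 7.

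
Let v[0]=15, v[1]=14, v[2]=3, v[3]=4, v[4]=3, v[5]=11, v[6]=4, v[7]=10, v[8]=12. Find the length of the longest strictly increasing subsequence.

Let dp[i] be the length of the longest such subsequence ending at index i:
i:      0  1  2  3  4  5  6  7  8
v[i]:  15 14  3  4  3 11  4 10 12
dp:     1  1  1  2  1  3  2  3  4
Maximum dp value is 4.

4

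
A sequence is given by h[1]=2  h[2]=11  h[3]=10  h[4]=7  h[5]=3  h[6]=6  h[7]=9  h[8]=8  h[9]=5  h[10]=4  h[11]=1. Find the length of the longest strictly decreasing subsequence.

7

Negate each value so 'decreasing' becomes 'increasing', then run patience tails on the negated sequence:
-2 → extends → [-2]
-11 → replaces -2 → [-11]
-10 → extends → [-11, -10]
-7 → extends → [-11, -10, -7]
-3 → extends → [-11, -10, -7, -3]
-6 → replaces -3 → [-11, -10, -7, -6]
-9 → replaces -7 → [-11, -10, -9, -6]
-8 → replaces -6 → [-11, -10, -9, -8]
-5 → extends → [-11, -10, -9, -8, -5]
-4 → extends → [-11, -10, -9, -8, -5, -4]
-1 → extends → [-11, -10, -9, -8, -5, -4, -1]
Seven tails, so the longest strictly decreasing subsequence of the original has length 7.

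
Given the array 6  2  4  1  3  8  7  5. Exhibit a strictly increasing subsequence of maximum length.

Patience tails give the LIS length; then backtrack through the dp parents:
6 → extends → [6]
2 → replaces 6 → [2]
4 → extends → [2, 4]
1 → replaces 2 → [1, 4]
3 → replaces 4 → [1, 3]
8 → extends → [1, 3, 8]
7 → replaces 8 → [1, 3, 7]
5 → replaces 7 → [1, 3, 5]
Length 3; one witness is 2, 4, 8.

2, 4, 8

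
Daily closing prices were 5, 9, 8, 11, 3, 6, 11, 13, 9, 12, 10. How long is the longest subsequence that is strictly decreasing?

Negate each value so 'decreasing' becomes 'increasing', then run patience tails on the negated sequence:
-5 → extends → [-5]
-9 → replaces -5 → [-9]
-8 → extends → [-9, -8]
-11 → replaces -9 → [-11, -8]
-3 → extends → [-11, -8, -3]
-6 → replaces -3 → [-11, -8, -6]
-11 → already a tail → [-11, -8, -6]
-13 → replaces -11 → [-13, -8, -6]
-9 → replaces -8 → [-13, -9, -6]
-12 → replaces -9 → [-13, -12, -6]
-10 → replaces -6 → [-13, -12, -10]
Three tails, so the longest strictly decreasing subsequence of the original has length 3.

3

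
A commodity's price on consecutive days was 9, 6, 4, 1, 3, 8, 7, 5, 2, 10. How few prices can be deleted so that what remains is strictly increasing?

Fewest deletions = n − (longest strictly increasing subsequence).
Patience tails:
9 → extends → [9]
6 → replaces 9 → [6]
4 → replaces 6 → [4]
1 → replaces 4 → [1]
3 → extends → [1, 3]
8 → extends → [1, 3, 8]
7 → replaces 8 → [1, 3, 7]
5 → replaces 7 → [1, 3, 5]
2 → replaces 3 → [1, 2, 5]
10 → extends → [1, 2, 5, 10]
Longest strictly increasing subsequence has length 4, so deletions = 10 − 4 = 6.

6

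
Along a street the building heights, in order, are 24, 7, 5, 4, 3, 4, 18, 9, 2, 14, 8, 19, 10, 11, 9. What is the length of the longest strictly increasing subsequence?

Track the smallest tail for each achievable length (strict):
24 → extends → [24]
7 → replaces 24 → [7]
5 → replaces 7 → [5]
4 → replaces 5 → [4]
3 → replaces 4 → [3]
4 → extends → [3, 4]
18 → extends → [3, 4, 18]
9 → replaces 18 → [3, 4, 9]
2 → replaces 3 → [2, 4, 9]
14 → extends → [2, 4, 9, 14]
8 → replaces 9 → [2, 4, 8, 14]
19 → extends → [2, 4, 8, 14, 19]
10 → replaces 14 → [2, 4, 8, 10, 19]
11 → replaces 19 → [2, 4, 8, 10, 11]
9 → replaces 10 → [2, 4, 8, 9, 11]
Five tails, so the longest strictly increasing subsequence has length 5 (e.g. 3, 4, 9, 14, 19).

5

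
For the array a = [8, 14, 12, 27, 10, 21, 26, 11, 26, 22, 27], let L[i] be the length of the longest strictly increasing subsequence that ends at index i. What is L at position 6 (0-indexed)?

dp[i] = 1 + max{dp[j] : j<i, a[j]<a[i]} (or 1 if no such j):
i:      0  1  2  3  4  5  6  7  8  9 10
a[i]:   8 14 12 27 10 21 26 11 26 22 27
dp:     1  2  2  3  2  3  4  3  4  4  5
At index 6 the value is 4.

4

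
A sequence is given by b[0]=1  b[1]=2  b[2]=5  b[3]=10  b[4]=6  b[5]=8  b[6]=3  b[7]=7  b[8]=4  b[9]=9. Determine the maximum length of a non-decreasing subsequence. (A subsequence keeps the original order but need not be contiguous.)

6

Track the smallest tail for each achievable length (allowing ties):
1 → extends → [1]
2 → extends → [1, 2]
5 → extends → [1, 2, 5]
10 → extends → [1, 2, 5, 10]
6 → replaces 10 → [1, 2, 5, 6]
8 → extends → [1, 2, 5, 6, 8]
3 → replaces 5 → [1, 2, 3, 6, 8]
7 → replaces 8 → [1, 2, 3, 6, 7]
4 → replaces 6 → [1, 2, 3, 4, 7]
9 → extends → [1, 2, 3, 4, 7, 9]
Six tails, so the longest non-decreasing subsequence has length 6 (e.g. 1, 2, 5, 6, 8, 9).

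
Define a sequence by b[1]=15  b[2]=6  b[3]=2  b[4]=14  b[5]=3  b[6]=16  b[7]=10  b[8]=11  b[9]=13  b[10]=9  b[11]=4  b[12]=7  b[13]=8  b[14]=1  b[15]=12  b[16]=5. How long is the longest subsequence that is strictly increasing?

Let dp[i] be the length of the longest such subsequence ending at index i:
i:      1  2  3  4  5  6  7  8  9 10 11 12 13 14 15 16
b[i]:  15  6  2 14  3 16 10 11 13  9  4  7  8  1 12  5
dp:     1  1  1  2  2  3  3  4  5  3  3  4  5  1  6  4
Maximum dp value is 6.

6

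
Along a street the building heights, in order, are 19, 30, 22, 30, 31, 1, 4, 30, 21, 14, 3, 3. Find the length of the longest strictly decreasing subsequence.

5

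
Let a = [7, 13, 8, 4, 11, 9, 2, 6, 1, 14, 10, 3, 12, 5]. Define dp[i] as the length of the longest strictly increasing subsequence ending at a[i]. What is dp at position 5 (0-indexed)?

3

dp[i] = 1 + max{dp[j] : j<i, a[j]<a[i]} (or 1 if no such j):
i:      0  1  2  3  4  5  6  7  8  9 10 11 12 13
a[i]:   7 13  8  4 11  9  2  6  1 14 10  3 12  5
dp:     1  2  2  1  3  3  1  2  1  4  4  2  5  3
At index 5 the value is 3.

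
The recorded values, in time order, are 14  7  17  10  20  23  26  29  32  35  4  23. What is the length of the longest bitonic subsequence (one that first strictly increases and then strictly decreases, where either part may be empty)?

inc[i] = longest strictly increasing subsequence ending at i; dec[i] = longest strictly decreasing subsequence starting at i:
i:      1  2  3  4  5  6  7  8  9 10 11 12
a[i]:  14  7 17 10 20 23 26 29 32 35  4 23
inc:    1  1  2  2  3  4  5  6  7  8  1  4
dec:    3  2  3  2  2  2  2  2  2  2  1  1
Best peak at i=10 (value 35): inc=8, dec=2, length 8+2−1 = 9.

9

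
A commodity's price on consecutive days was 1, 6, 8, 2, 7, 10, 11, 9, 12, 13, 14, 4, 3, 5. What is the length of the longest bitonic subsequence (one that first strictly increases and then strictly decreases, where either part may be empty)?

10

inc[i] = longest strictly increasing subsequence ending at i; dec[i] = longest strictly decreasing subsequence starting at i:
i:      1  2  3  4  5  6  7  8  9 10 11 12 13 14
a[i]:   1  6  8  2  7 10 11  9 12 13 14  4  3  5
inc:    1  2  3  2  3  4  5  4  6  7  8  3  3  4
dec:    1  3  4  1  3  4  4  3  3  3  3  2  1  1
Best peak at i=11 (value 14): inc=8, dec=3, length 8+3−1 = 10.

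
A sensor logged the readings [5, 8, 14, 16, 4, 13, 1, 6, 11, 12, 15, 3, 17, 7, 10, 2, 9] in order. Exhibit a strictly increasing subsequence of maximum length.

5, 8, 11, 12, 15, 17

Patience tails give the LIS length; then backtrack through the dp parents:
5 → extends → [5]
8 → extends → [5, 8]
14 → extends → [5, 8, 14]
16 → extends → [5, 8, 14, 16]
4 → replaces 5 → [4, 8, 14, 16]
13 → replaces 14 → [4, 8, 13, 16]
1 → replaces 4 → [1, 8, 13, 16]
6 → replaces 8 → [1, 6, 13, 16]
11 → replaces 13 → [1, 6, 11, 16]
12 → replaces 16 → [1, 6, 11, 12]
15 → extends → [1, 6, 11, 12, 15]
3 → replaces 6 → [1, 3, 11, 12, 15]
17 → extends → [1, 3, 11, 12, 15, 17]
7 → replaces 11 → [1, 3, 7, 12, 15, 17]
10 → replaces 12 → [1, 3, 7, 10, 15, 17]
2 → replaces 3 → [1, 2, 7, 10, 15, 17]
9 → replaces 10 → [1, 2, 7, 9, 15, 17]
Length 6; one witness is 5, 8, 11, 12, 15, 17.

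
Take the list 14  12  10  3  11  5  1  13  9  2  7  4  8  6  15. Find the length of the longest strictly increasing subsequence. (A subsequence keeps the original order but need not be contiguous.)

5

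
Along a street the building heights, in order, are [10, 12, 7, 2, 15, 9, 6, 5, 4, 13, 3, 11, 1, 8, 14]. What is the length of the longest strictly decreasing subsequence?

7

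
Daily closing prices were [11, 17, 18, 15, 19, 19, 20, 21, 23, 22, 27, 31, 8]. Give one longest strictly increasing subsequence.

Patience tails give the LIS length; then backtrack through the dp parents:
11 → extends → [11]
17 → extends → [11, 17]
18 → extends → [11, 17, 18]
15 → replaces 17 → [11, 15, 18]
19 → extends → [11, 15, 18, 19]
19 → already a tail → [11, 15, 18, 19]
20 → extends → [11, 15, 18, 19, 20]
21 → extends → [11, 15, 18, 19, 20, 21]
23 → extends → [11, 15, 18, 19, 20, 21, 23]
22 → replaces 23 → [11, 15, 18, 19, 20, 21, 22]
27 → extends → [11, 15, 18, 19, 20, 21, 22, 27]
31 → extends → [11, 15, 18, 19, 20, 21, 22, 27, 31]
8 → replaces 11 → [8, 15, 18, 19, 20, 21, 22, 27, 31]
Length 9; one witness is 11, 17, 18, 19, 20, 21, 23, 27, 31.

11, 17, 18, 19, 20, 21, 23, 27, 31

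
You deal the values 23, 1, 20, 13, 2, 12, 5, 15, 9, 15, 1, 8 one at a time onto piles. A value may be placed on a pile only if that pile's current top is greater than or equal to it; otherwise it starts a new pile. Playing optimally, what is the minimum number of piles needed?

5

Place each on the leftmost legal pile:
23 → new pile 1 (tops now [23])
1 → pile 1 (tops now [1])
20 → new pile 2 (tops now [1, 20])
13 → pile 2 (tops now [1, 13])
2 → pile 2 (tops now [1, 2])
12 → new pile 3 (tops now [1, 2, 12])
5 → pile 3 (tops now [1, 2, 5])
15 → new pile 4 (tops now [1, 2, 5, 15])
9 → pile 4 (tops now [1, 2, 5, 9])
15 → new pile 5 (tops now [1, 2, 5, 9, 15])
1 → pile 1 (tops now [1, 2, 5, 9, 15])
8 → pile 4 (tops now [1, 2, 5, 8, 15])
Five piles.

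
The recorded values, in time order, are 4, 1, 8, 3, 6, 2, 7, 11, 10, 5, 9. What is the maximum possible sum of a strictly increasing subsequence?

28

Let S[i] be the best sum of a strictly increasing subsequence ending at i:
i:      1  2  3  4  5  6  7  8  9 10 11
a[i]:   4  1  8  3  6  2  7 11 10  5  9
S:      4  1 12  4 10  3 17 28 27  9 26
Maximum is 28 (e.g. 1 + 3 + 6 + 7 + 11).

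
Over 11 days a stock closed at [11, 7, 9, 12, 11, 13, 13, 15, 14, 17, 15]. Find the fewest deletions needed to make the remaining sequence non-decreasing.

4

Fewest deletions = n − (longest non-decreasing subsequence).
i:      1  2  3  4  5  6  7  8  9 10 11
a[i]:  11  7  9 12 11 13 13 15 14 17 15
dp:     1  1  2  3  3  4  5  6  6  7  7
max dp = 7, so deletions = 11 − 7 = 4.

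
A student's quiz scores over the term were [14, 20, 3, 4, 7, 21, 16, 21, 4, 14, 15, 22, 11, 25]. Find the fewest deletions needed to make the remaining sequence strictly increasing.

Fewest deletions = n − (longest strictly increasing subsequence).
i:      1  2  3  4  5  6  7  8  9 10 11 12 13 14
a[i]:  14 20  3  4  7 21 16 21  4 14 15 22 11 25
dp:     1  2  1  2  3  4  4  5  2  4  5  6  4  7
max dp = 7, so deletions = 14 − 7 = 7.

7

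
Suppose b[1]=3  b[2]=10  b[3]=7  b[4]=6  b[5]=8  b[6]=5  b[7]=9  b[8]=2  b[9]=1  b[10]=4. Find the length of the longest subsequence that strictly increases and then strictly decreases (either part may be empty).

7

inc[i] = longest strictly increasing subsequence ending at i; dec[i] = longest strictly decreasing subsequence starting at i:
i:      1  2  3  4  5  6  7  8  9 10
b[i]:   3 10  7  6  8  5  9  2  1  4
inc:    1  2  2  2  3  2  4  1  1  2
dec:    3  6  5  4  4  3  3  2  1  1
Best peak at i=2 (value 10): inc=2, dec=6, length 2+6−1 = 7.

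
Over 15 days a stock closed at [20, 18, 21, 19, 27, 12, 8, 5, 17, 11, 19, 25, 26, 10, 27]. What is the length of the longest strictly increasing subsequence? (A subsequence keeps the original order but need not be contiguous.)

6

Track the smallest tail for each achievable length (strict):
20 → extends → [20]
18 → replaces 20 → [18]
21 → extends → [18, 21]
19 → replaces 21 → [18, 19]
27 → extends → [18, 19, 27]
12 → replaces 18 → [12, 19, 27]
8 → replaces 12 → [8, 19, 27]
5 → replaces 8 → [5, 19, 27]
17 → replaces 19 → [5, 17, 27]
11 → replaces 17 → [5, 11, 27]
19 → replaces 27 → [5, 11, 19]
25 → extends → [5, 11, 19, 25]
26 → extends → [5, 11, 19, 25, 26]
10 → replaces 11 → [5, 10, 19, 25, 26]
27 → extends → [5, 10, 19, 25, 26, 27]
Six tails, so the longest strictly increasing subsequence has length 6 (e.g. 12, 17, 19, 25, 26, 27).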